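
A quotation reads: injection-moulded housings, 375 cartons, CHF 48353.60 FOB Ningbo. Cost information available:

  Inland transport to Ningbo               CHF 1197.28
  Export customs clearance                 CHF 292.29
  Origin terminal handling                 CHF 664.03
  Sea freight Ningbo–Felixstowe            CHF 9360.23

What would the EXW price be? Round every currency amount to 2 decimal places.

EXW price: CHF 46200.00

Not relevant to the conversion: freight — on the buyer under both terms; not part of either seller's price.
From FOB to EXW, the seller no longer bears: inland to port, export clearance, origin terminal.
EXW price = 48353.60 − 1197.28 − 292.29 − 664.03 = 46200.00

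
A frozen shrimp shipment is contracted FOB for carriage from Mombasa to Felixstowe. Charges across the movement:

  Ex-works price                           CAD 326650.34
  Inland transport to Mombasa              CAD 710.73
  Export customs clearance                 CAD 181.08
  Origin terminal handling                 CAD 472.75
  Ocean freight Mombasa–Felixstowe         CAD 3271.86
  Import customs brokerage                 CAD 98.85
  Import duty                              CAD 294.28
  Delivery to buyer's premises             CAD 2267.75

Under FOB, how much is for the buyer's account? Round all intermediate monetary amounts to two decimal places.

FOB: the seller bears costs until goods are on board at the origin port; the buyer bears freight, insurance and all costs thereafter.
Seller's account: goods 326650.34 + inland to port 710.73 + export clearance 181.08 + origin terminal 472.75 = 328014.90
Buyer's account: freight 3271.86 + brokerage 98.85 + duty 294.28 + delivery 2267.75 = 5932.74

Buyer's account: CAD 5932.74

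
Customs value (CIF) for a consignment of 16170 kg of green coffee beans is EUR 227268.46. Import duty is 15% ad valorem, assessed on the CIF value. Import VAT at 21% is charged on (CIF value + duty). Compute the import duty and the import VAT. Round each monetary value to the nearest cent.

Import duty = 227268.46 × 15% = 34090.27
VAT base = CIF + duty = 227268.46 + 34090.27 = 261358.73
Import VAT = 261358.73 × 21% = 54885.33

Import duty: EUR 34090.27; import VAT: EUR 54885.33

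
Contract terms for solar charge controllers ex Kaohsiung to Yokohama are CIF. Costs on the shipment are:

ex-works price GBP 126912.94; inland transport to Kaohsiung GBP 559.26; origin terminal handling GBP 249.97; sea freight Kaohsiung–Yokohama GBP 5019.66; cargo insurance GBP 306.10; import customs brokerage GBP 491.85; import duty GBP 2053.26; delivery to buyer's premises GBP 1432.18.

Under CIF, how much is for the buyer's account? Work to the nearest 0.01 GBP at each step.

CIF: the seller pays costs through ocean freight and marine insurance to the destination port.
Seller's account: goods 126912.94 + inland to port 559.26 + origin terminal 249.97 + freight 5019.66 + insurance 306.10 = 133047.93
Buyer's account: brokerage 491.85 + duty 2053.26 + delivery 1432.18 = 3977.29

Buyer's account: GBP 3977.29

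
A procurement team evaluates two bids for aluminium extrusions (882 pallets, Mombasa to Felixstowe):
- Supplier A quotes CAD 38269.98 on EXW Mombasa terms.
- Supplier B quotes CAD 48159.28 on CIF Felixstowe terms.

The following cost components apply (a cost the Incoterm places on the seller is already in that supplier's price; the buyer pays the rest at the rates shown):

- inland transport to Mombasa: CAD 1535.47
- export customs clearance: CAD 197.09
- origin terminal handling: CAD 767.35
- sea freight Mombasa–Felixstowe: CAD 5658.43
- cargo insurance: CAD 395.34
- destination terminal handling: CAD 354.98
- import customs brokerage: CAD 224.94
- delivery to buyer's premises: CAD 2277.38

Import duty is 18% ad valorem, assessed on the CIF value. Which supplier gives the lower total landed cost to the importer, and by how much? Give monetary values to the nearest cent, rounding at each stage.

Supplier A is cheaper by CAD 1576.03

Supplier A (EXW):
CIF value = EXW price + inland to port + export clearance + origin terminal + freight + insurance = 38269.98 + 1535.47 + 197.09 + 767.35 + 5658.43 + 395.34 = 46823.66
Import duty = 46823.66 × 18% = 8428.26
Buyer bears (A): 1535.47 + 197.09 + 767.35 + 5658.43 + 395.34 + 354.98 + 224.94 + 2277.38 = 11410.98
Landed cost (A) = invoice 38269.98 + 11410.98 + duty 8428.26 = 58109.22
Supplier B (CIF):
The CIF price already equals the CIF value: 48159.28
Import duty = 48159.28 × 18% = 8668.67
Buyer bears (B): 354.98 + 224.94 + 2277.38 = 2857.30
Landed cost (B) = invoice 48159.28 + 2857.30 + duty 8668.67 = 59685.25
Difference = |58109.22 − 59685.25| = 1576.03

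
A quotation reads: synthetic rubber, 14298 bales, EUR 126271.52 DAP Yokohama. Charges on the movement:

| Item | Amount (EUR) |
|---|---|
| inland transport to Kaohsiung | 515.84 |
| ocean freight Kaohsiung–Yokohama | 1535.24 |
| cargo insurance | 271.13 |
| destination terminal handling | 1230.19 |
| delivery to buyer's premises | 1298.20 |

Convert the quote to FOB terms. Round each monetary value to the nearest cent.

FOB price: EUR 121936.76

Not relevant to the conversion: inland to port — on the seller under both DAP and FOB; already in the DAP price and stays in the FOB price.
From DAP to FOB, the seller no longer bears: freight, insurance, destination terminal, delivery.
FOB price = 126271.52 − 1535.24 − 271.13 − 1230.19 − 1298.20 = 121936.76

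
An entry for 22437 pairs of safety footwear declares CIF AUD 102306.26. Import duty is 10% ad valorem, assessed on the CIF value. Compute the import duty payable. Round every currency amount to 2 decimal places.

Import duty = 102306.26 × 10% = 10230.63

Import duty: AUD 10230.63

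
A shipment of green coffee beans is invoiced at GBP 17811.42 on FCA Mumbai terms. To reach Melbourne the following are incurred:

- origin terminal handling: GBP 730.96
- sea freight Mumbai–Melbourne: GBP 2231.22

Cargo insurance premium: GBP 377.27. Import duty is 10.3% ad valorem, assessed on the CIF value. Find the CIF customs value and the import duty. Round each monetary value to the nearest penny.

CIF value: GBP 21150.87; import duty: GBP 2178.54

CIF = FCA price + pre-shipment costs + freight + insurance
CIF = 17811.42 + 730.96 + 2231.22 + 377.27 = 21150.87
Import duty = 21150.87 × 10.3% = 2178.54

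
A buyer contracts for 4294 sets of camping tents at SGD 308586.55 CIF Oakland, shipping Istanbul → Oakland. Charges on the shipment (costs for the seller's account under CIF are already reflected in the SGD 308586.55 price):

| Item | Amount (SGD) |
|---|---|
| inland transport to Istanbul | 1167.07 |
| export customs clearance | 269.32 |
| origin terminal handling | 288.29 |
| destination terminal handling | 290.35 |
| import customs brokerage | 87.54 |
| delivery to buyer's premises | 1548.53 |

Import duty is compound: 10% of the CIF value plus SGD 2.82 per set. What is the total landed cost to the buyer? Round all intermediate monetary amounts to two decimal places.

CIF: the seller pays costs through ocean freight and marine insurance to the destination port.
Already in the invoice (seller's account under CIF): inland to port, export clearance, origin terminal — exclude.
The CIF price already equals the CIF value: 308586.55
Ad valorem component: 308586.55 × 10% = 30858.66
Specific component: 4294 × 2.82 = 12109.08
Import duty = 30858.66 + 12109.08 = 42967.74
Buyer bears: destination terminal 290.35 + brokerage 87.54 + delivery 1548.53 + duty 42967.74 = 44894.16
Landed cost = invoice 308586.55 + 44894.16 = 353480.71

Total landed cost: SGD 353480.71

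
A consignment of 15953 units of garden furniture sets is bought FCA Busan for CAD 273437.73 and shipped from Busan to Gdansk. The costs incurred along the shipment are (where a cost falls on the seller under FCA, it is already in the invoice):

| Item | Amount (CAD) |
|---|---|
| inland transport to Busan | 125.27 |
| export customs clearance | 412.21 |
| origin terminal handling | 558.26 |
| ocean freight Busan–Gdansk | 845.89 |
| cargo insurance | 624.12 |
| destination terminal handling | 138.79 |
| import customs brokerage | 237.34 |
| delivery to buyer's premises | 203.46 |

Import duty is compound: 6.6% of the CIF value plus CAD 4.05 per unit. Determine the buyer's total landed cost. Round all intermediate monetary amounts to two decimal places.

Total landed cost: CAD 358836.00

FCA: the seller delivers export-cleared goods to the carrier; the buyer bears costs from that point.
Already in the invoice (seller's account under FCA): inland to port, export clearance — exclude.
CIF value = FCA price + origin terminal + freight + insurance = 273437.73 + 558.26 + 845.89 + 624.12 = 275466.00
Ad valorem component: 275466.00 × 6.6% = 18180.76
Specific component: 15953 × 4.05 = 64609.65
Import duty = 18180.76 + 64609.65 = 82790.41
Buyer bears: origin terminal 558.26 + freight 845.89 + insurance 624.12 + destination terminal 138.79 + brokerage 237.34 + delivery 203.46 + duty 82790.41 = 85398.27
Landed cost = invoice 273437.73 + 85398.27 = 358836.00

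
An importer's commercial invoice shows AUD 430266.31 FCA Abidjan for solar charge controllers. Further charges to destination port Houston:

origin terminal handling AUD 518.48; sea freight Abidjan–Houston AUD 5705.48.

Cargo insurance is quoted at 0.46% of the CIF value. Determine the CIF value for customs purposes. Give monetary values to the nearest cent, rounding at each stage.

CIF value: AUD 438507.40

Let C be the CIF value. C = FCA price + pre-shipment costs + freight + 0.46% × C
C − 0.46% × C = 430266.31 + 518.48 + 5705.48
0.9954 × C = 436490.27
C = 436490.27 / 0.9954 = 438507.40
Insurance premium = 0.46% × 438507.40 = 2017.13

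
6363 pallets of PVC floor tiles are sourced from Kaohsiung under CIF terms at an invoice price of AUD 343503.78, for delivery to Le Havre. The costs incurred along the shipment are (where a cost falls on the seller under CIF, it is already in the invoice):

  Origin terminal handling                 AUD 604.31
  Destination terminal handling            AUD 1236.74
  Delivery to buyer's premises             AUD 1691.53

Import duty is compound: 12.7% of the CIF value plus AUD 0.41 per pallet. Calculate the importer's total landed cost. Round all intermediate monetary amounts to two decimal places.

CIF: the seller pays costs through ocean freight and marine insurance to the destination port.
Already in the invoice (seller's account under CIF): origin terminal — exclude.
The CIF price already equals the CIF value: 343503.78
Ad valorem component: 343503.78 × 12.7% = 43624.98
Specific component: 6363 × 0.41 = 2608.83
Import duty = 43624.98 + 2608.83 = 46233.81
Buyer bears: destination terminal 1236.74 + delivery 1691.53 + duty 46233.81 = 49162.08
Landed cost = invoice 343503.78 + 49162.08 = 392665.86

Total landed cost: AUD 392665.86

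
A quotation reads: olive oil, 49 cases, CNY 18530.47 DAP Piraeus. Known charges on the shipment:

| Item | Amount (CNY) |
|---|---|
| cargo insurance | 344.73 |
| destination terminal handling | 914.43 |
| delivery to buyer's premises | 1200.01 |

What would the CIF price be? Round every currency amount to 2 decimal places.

Not relevant to the conversion: insurance — on the seller under both DAP and CIF; already in the DAP price and stays in the CIF price.
From DAP to CIF, the seller no longer bears: destination terminal, delivery.
CIF price = 18530.47 − 914.43 − 1200.01 = 16416.03

CIF price: CNY 16416.03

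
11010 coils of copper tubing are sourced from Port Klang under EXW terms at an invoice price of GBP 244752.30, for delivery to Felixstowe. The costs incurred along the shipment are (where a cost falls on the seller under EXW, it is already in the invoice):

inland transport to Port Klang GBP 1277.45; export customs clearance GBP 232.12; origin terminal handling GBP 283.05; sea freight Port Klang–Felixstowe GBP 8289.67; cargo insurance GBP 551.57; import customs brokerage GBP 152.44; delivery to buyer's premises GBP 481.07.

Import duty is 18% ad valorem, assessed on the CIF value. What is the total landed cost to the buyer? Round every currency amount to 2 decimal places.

EXW: the seller makes goods available at their premises; the buyer bears all onward costs.
CIF value = EXW price + inland to port + export clearance + origin terminal + freight + insurance = 244752.30 + 1277.45 + 232.12 + 283.05 + 8289.67 + 551.57 = 255386.16
Import duty = 255386.16 × 18% = 45969.51
Buyer bears: inland to port 1277.45 + export clearance 232.12 + origin terminal 283.05 + freight 8289.67 + insurance 551.57 + brokerage 152.44 + delivery 481.07 + duty 45969.51 = 57236.88
Landed cost = invoice 244752.30 + 57236.88 = 301989.18

Total landed cost: GBP 301989.18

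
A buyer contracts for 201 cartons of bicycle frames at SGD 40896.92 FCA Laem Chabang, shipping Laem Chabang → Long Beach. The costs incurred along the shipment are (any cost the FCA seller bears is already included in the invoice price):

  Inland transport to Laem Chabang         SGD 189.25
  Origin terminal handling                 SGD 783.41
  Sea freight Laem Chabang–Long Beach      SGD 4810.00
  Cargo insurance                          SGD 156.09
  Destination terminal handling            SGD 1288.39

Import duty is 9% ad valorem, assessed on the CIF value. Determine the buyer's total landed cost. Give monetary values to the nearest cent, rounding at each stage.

FCA: the seller delivers export-cleared goods to the carrier; the buyer bears costs from that point.
Already in the invoice (seller's account under FCA): inland to port — exclude.
CIF value = FCA price + origin terminal + freight + insurance = 40896.92 + 783.41 + 4810.00 + 156.09 = 46646.42
Import duty = 46646.42 × 9% = 4198.18
Buyer bears: origin terminal 783.41 + freight 4810.00 + insurance 156.09 + destination terminal 1288.39 + duty 4198.18 = 11236.07
Landed cost = invoice 40896.92 + 11236.07 = 52132.99

Total landed cost: SGD 52132.99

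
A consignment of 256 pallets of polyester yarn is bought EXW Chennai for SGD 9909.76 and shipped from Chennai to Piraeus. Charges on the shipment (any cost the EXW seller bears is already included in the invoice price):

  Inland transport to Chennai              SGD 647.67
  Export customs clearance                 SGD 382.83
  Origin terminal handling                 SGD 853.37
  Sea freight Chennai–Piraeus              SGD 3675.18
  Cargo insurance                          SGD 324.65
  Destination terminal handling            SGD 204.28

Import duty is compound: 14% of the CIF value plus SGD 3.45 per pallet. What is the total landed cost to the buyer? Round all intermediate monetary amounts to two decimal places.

EXW: the seller makes goods available at their premises; the buyer bears all onward costs.
CIF value = EXW price + inland to port + export clearance + origin terminal + freight + insurance = 9909.76 + 647.67 + 382.83 + 853.37 + 3675.18 + 324.65 = 15793.46
Ad valorem component: 15793.46 × 14% = 2211.08
Specific component: 256 × 3.45 = 883.20
Import duty = 2211.08 + 883.20 = 3094.28
Buyer bears: inland to port 647.67 + export clearance 382.83 + origin terminal 853.37 + freight 3675.18 + insurance 324.65 + destination terminal 204.28 + duty 3094.28 = 9182.26
Landed cost = invoice 9909.76 + 9182.26 = 19092.02

Total landed cost: SGD 19092.02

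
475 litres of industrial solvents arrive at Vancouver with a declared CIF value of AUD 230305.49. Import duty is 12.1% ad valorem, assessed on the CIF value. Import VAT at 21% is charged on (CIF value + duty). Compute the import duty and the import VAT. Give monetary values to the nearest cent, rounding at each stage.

Import duty = 230305.49 × 12.1% = 27866.96
VAT base = CIF + duty = 230305.49 + 27866.96 = 258172.45
Import VAT = 258172.45 × 21% = 54216.21

Import duty: AUD 27866.96; import VAT: AUD 54216.21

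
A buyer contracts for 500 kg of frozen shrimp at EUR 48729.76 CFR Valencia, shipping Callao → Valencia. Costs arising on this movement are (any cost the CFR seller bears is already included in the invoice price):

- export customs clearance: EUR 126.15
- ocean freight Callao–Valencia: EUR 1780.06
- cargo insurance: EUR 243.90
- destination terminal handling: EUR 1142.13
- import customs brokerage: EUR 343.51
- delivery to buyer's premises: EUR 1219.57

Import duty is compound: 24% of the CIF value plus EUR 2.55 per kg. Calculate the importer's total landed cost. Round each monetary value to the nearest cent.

Total landed cost: EUR 64707.55

CFR: the seller pays costs through ocean freight to the destination port, but not insurance.
Already in the invoice (seller's account under CFR): export clearance, freight — exclude.
CIF value = CFR price + insurance = 48729.76 + 243.90 = 48973.66
Ad valorem component: 48973.66 × 24% = 11753.68
Specific component: 500 × 2.55 = 1275.00
Import duty = 11753.68 + 1275.00 = 13028.68
Buyer bears: insurance 243.90 + destination terminal 1142.13 + brokerage 343.51 + delivery 1219.57 + duty 13028.68 = 15977.79
Landed cost = invoice 48729.76 + 15977.79 = 64707.55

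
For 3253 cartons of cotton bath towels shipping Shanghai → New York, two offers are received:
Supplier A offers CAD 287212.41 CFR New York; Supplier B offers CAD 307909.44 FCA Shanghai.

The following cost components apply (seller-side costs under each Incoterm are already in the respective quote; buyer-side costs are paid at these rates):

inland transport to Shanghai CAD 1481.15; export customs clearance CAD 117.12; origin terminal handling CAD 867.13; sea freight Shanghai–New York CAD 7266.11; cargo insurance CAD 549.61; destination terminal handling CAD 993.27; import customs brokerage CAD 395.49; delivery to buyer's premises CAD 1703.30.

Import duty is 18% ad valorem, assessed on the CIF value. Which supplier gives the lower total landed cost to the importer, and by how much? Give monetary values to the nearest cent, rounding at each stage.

Supplier A (CFR):
CIF value = CFR price + insurance = 287212.41 + 549.61 = 287762.02
Import duty = 287762.02 × 18% = 51797.16
Buyer bears (A): 549.61 + 993.27 + 395.49 + 1703.30 = 3641.67
Landed cost (A) = invoice 287212.41 + 3641.67 + duty 51797.16 = 342651.24
Supplier B (FCA):
CIF value = FCA price + origin terminal + freight + insurance = 307909.44 + 867.13 + 7266.11 + 549.61 = 316592.29
Import duty = 316592.29 × 18% = 56986.61
Buyer bears (B): 867.13 + 7266.11 + 549.61 + 993.27 + 395.49 + 1703.30 = 11774.91
Landed cost (B) = invoice 307909.44 + 11774.91 + duty 56986.61 = 376670.96
Difference = |342651.24 − 376670.96| = 34019.72

Supplier A is cheaper by CAD 34019.72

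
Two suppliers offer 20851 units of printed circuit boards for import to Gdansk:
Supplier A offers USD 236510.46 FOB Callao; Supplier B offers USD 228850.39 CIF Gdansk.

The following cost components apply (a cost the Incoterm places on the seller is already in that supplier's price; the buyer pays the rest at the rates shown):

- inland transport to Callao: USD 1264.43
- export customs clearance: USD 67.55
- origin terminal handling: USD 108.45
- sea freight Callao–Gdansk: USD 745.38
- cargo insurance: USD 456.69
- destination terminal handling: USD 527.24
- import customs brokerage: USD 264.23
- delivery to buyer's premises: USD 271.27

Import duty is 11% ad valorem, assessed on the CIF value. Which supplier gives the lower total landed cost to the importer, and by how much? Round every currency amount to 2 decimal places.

Supplier A (FOB):
CIF value = FOB price + freight + insurance = 236510.46 + 745.38 + 456.69 = 237712.53
Import duty = 237712.53 × 11% = 26148.38
Buyer bears (A): 745.38 + 456.69 + 527.24 + 264.23 + 271.27 = 2264.81
Landed cost (A) = invoice 236510.46 + 2264.81 + duty 26148.38 = 264923.65
Supplier B (CIF):
The CIF price already equals the CIF value: 228850.39
Import duty = 228850.39 × 11% = 25173.54
Buyer bears (B): 527.24 + 264.23 + 271.27 = 1062.74
Landed cost (B) = invoice 228850.39 + 1062.74 + duty 25173.54 = 255086.67
Difference = |264923.65 − 255086.67| = 9836.98

Supplier B is cheaper by USD 9836.98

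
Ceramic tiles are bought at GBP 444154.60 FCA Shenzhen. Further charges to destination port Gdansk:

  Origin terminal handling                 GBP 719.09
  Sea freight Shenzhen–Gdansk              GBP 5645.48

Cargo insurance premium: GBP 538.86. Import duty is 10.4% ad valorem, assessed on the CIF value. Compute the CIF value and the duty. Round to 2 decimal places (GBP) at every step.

CIF = FCA price + pre-shipment costs + freight + insurance
CIF = 444154.60 + 719.09 + 5645.48 + 538.86 = 451058.03
Import duty = 451058.03 × 10.4% = 46910.04

CIF value: GBP 451058.03; import duty: GBP 46910.04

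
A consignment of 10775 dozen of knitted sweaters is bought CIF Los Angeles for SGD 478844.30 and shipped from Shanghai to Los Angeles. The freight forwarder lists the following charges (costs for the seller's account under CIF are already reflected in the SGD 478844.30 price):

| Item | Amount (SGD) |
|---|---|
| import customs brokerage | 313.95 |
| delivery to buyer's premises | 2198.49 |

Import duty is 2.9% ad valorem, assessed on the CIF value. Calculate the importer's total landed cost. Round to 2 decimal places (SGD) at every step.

Total landed cost: SGD 495243.22

CIF: the seller pays costs through ocean freight and marine insurance to the destination port.
The CIF price already equals the CIF value: 478844.30
Import duty = 478844.30 × 2.9% = 13886.48
Buyer bears: brokerage 313.95 + delivery 2198.49 + duty 13886.48 = 16398.92
Landed cost = invoice 478844.30 + 16398.92 = 495243.22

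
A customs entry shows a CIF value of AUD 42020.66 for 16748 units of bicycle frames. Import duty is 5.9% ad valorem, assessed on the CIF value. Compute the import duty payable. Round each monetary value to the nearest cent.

Import duty: AUD 2479.22

Import duty = 42020.66 × 5.9% = 2479.22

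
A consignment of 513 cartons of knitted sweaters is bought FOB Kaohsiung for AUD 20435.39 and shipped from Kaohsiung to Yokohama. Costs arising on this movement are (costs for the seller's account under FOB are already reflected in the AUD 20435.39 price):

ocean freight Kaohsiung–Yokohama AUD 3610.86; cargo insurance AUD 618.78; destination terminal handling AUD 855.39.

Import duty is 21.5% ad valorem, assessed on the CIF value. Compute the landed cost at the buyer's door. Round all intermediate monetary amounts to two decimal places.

Total landed cost: AUD 30823.40

FOB: the seller bears costs until goods are on board at the origin port; the buyer bears freight, insurance and all costs thereafter.
CIF value = FOB price + freight + insurance = 20435.39 + 3610.86 + 618.78 = 24665.03
Import duty = 24665.03 × 21.5% = 5302.98
Buyer bears: freight 3610.86 + insurance 618.78 + destination terminal 855.39 + duty 5302.98 = 10388.01
Landed cost = invoice 20435.39 + 10388.01 = 30823.40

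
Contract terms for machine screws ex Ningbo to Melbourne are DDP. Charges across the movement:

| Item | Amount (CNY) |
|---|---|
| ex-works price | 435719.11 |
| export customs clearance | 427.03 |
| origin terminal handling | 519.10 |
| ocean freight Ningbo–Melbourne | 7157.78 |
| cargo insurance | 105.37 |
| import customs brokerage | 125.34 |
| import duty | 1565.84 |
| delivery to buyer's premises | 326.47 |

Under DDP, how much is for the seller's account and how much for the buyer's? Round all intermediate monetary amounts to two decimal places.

Seller: CNY 445946.04; buyer: CNY 0.00

DDP: the seller bears all costs including import duty.
Seller's account: goods 435719.11 + export clearance 427.03 + origin terminal 519.10 + freight 7157.78 + insurance 105.37 + brokerage 125.34 + duty 1565.84 + delivery 326.47 = 445946.04
Buyer's account: 0.00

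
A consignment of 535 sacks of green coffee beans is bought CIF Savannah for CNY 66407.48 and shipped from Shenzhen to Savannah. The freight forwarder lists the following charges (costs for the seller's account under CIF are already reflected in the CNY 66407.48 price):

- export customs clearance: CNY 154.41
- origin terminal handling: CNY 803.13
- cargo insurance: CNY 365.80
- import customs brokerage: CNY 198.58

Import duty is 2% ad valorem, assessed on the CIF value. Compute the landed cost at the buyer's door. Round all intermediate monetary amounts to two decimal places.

Total landed cost: CNY 67934.21

CIF: the seller pays costs through ocean freight and marine insurance to the destination port.
Already in the invoice (seller's account under CIF): export clearance, origin terminal, insurance — exclude.
The CIF price already equals the CIF value: 66407.48
Import duty = 66407.48 × 2% = 1328.15
Buyer bears: brokerage 198.58 + duty 1328.15 = 1526.73
Landed cost = invoice 66407.48 + 1526.73 = 67934.21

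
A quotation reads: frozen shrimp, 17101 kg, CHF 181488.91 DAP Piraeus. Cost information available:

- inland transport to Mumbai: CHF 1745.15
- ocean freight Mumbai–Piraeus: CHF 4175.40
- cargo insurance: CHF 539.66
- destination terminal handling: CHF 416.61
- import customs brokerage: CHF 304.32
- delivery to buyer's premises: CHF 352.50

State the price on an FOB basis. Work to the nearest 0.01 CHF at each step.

FOB price: CHF 176004.74

Not relevant to the conversion: inland to port — on the seller under both DAP and FOB; already in the DAP price and stays in the FOB price. brokerage — on the buyer under both terms; not part of either seller's price.
From DAP to FOB, the seller no longer bears: freight, insurance, destination terminal, delivery.
FOB price = 181488.91 − 4175.40 − 539.66 − 416.61 − 352.50 = 176004.74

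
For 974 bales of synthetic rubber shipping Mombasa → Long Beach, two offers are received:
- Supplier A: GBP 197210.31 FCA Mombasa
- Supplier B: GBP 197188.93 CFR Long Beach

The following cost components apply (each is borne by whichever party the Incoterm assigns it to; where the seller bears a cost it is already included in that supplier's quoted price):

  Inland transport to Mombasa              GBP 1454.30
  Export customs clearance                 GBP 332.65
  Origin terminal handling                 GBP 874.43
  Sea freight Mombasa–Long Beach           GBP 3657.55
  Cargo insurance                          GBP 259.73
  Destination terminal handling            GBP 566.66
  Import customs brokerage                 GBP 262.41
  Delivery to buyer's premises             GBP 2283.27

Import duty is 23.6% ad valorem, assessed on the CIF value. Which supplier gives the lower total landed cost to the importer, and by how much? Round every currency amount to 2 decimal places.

Supplier B is cheaper by GBP 5627.96

Supplier A (FCA):
CIF value = FCA price + origin terminal + freight + insurance = 197210.31 + 874.43 + 3657.55 + 259.73 = 202002.02
Import duty = 202002.02 × 23.6% = 47672.48
Buyer bears (A): 874.43 + 3657.55 + 259.73 + 566.66 + 262.41 + 2283.27 = 7904.05
Landed cost (A) = invoice 197210.31 + 7904.05 + duty 47672.48 = 252786.84
Supplier B (CFR):
CIF value = CFR price + insurance = 197188.93 + 259.73 = 197448.66
Import duty = 197448.66 × 23.6% = 46597.88
Buyer bears (B): 259.73 + 566.66 + 262.41 + 2283.27 = 3372.07
Landed cost (B) = invoice 197188.93 + 3372.07 + duty 46597.88 = 247158.88
Difference = |252786.84 − 247158.88| = 5627.96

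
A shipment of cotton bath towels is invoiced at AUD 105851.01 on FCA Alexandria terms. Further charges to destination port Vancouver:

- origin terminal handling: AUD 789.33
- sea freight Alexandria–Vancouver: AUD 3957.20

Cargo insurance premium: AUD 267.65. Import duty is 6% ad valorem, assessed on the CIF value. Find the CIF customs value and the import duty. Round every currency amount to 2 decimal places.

CIF = FCA price + pre-shipment costs + freight + insurance
CIF = 105851.01 + 789.33 + 3957.20 + 267.65 = 110865.19
Import duty = 110865.19 × 6% = 6651.91

CIF value: AUD 110865.19; import duty: AUD 6651.91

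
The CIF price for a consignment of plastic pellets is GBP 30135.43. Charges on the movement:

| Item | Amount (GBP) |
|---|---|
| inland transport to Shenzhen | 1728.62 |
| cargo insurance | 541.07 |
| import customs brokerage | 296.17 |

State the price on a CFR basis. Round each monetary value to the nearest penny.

CFR price: GBP 29594.36

Not relevant to the conversion: inland to port — on the seller under both CIF and CFR; already in the CIF price and stays in the CFR price. brokerage — on the buyer under both terms; not part of either seller's price.
From CIF to CFR, the seller no longer bears: insurance.
CFR price = 30135.43 − 541.07 = 29594.36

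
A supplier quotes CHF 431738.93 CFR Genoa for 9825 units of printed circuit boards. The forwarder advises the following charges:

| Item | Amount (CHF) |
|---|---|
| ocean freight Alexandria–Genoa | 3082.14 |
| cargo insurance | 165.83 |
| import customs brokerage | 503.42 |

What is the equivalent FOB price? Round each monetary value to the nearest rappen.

Not relevant to the conversion: brokerage, insurance — on the buyer under both terms; not part of either seller's price.
From CFR to FOB, the seller no longer bears: freight.
FOB price = 431738.93 − 3082.14 = 428656.79

FOB price: CHF 428656.79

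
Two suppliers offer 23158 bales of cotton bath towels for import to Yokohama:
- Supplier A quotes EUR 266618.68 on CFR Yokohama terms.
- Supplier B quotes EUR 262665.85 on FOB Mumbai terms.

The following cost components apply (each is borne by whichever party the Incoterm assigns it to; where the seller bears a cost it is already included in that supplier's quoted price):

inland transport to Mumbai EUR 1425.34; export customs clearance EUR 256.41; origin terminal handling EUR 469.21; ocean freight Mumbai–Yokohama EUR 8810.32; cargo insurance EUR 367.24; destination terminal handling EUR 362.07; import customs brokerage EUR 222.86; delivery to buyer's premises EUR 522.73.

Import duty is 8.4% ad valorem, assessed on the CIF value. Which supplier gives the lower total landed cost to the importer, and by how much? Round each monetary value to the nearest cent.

Supplier A (CFR):
CIF value = CFR price + insurance = 266618.68 + 367.24 = 266985.92
Import duty = 266985.92 × 8.4% = 22426.82
Buyer bears (A): 367.24 + 362.07 + 222.86 + 522.73 = 1474.90
Landed cost (A) = invoice 266618.68 + 1474.90 + duty 22426.82 = 290520.40
Supplier B (FOB):
CIF value = FOB price + freight + insurance = 262665.85 + 8810.32 + 367.24 = 271843.41
Import duty = 271843.41 × 8.4% = 22834.85
Buyer bears (B): 8810.32 + 367.24 + 362.07 + 222.86 + 522.73 = 10285.22
Landed cost (B) = invoice 262665.85 + 10285.22 + duty 22834.85 = 295785.92
Difference = |290520.40 − 295785.92| = 5265.52

Supplier A is cheaper by EUR 5265.52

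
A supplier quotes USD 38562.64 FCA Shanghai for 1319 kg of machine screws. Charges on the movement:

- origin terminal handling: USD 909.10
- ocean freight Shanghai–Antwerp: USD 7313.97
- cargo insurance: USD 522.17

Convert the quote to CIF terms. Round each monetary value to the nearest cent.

From FCA to CIF, the seller additionally bears: origin terminal, freight, insurance.
CIF price = 38562.64 + 909.10 + 7313.97 + 522.17 = 47307.88

CIF price: USD 47307.88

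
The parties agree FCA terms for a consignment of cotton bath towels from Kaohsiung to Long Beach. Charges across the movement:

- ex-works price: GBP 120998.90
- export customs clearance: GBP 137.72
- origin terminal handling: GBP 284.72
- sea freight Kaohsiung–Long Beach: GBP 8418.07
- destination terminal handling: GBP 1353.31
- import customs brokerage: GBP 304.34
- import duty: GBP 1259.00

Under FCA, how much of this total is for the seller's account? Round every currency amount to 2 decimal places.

FCA: the seller delivers export-cleared goods to the carrier; the buyer bears costs from that point.
Seller's account: goods 120998.90 + export clearance 137.72 = 121136.62
Buyer's account: origin terminal 284.72 + freight 8418.07 + destination terminal 1353.31 + brokerage 304.34 + duty 1259.00 = 11619.44

Seller's account: GBP 121136.62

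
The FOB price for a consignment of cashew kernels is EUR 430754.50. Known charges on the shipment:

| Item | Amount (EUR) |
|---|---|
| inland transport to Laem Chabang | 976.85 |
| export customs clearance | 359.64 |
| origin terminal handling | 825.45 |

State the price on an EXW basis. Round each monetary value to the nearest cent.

From FOB to EXW, the seller no longer bears: inland to port, export clearance, origin terminal.
EXW price = 430754.50 − 976.85 − 359.64 − 825.45 = 428592.56

EXW price: EUR 428592.56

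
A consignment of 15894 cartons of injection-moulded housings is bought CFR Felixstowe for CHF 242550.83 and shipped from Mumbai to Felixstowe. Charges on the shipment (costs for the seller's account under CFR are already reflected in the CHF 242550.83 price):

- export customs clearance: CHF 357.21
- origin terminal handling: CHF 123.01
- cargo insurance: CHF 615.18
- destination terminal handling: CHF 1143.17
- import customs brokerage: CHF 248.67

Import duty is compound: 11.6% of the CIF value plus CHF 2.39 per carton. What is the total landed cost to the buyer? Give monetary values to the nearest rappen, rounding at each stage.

Total landed cost: CHF 310751.77

CFR: the seller pays costs through ocean freight to the destination port, but not insurance.
Already in the invoice (seller's account under CFR): export clearance, origin terminal — exclude.
CIF value = CFR price + insurance = 242550.83 + 615.18 = 243166.01
Ad valorem component: 243166.01 × 11.6% = 28207.26
Specific component: 15894 × 2.39 = 37986.66
Import duty = 28207.26 + 37986.66 = 66193.92
Buyer bears: insurance 615.18 + destination terminal 1143.17 + brokerage 248.67 + duty 66193.92 = 68200.94
Landed cost = invoice 242550.83 + 68200.94 = 310751.77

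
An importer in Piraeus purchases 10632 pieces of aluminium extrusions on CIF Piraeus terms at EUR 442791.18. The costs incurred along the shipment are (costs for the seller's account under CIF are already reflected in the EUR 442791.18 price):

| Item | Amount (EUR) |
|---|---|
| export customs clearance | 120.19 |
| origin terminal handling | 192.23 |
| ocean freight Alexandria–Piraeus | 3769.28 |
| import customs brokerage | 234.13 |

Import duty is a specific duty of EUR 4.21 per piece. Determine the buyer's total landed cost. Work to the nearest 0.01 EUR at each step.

Total landed cost: EUR 487786.03

CIF: the seller pays costs through ocean freight and marine insurance to the destination port.
Already in the invoice (seller's account under CIF): export clearance, origin terminal, freight — exclude.
The CIF price already equals the CIF value: 442791.18
Import duty = 10632 × 4.21 = 44760.72
Buyer bears: brokerage 234.13 + duty 44760.72 = 44994.85
Landed cost = invoice 442791.18 + 44994.85 = 487786.03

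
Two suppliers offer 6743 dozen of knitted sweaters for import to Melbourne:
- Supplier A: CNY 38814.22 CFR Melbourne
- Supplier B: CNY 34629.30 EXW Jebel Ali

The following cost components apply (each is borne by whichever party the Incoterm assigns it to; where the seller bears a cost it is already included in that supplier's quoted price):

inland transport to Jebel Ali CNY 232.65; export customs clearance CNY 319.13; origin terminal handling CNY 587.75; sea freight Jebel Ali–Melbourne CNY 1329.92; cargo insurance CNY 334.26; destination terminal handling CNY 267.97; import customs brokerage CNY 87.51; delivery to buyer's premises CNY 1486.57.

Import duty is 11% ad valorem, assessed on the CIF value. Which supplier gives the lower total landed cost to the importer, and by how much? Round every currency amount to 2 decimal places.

Supplier B is cheaper by CNY 1904.17

Supplier A (CFR):
CIF value = CFR price + insurance = 38814.22 + 334.26 = 39148.48
Import duty = 39148.48 × 11% = 4306.33
Buyer bears (A): 334.26 + 267.97 + 87.51 + 1486.57 = 2176.31
Landed cost (A) = invoice 38814.22 + 2176.31 + duty 4306.33 = 45296.86
Supplier B (EXW):
CIF value = EXW price + inland to port + export clearance + origin terminal + freight + insurance = 34629.30 + 232.65 + 319.13 + 587.75 + 1329.92 + 334.26 = 37433.01
Import duty = 37433.01 × 11% = 4117.63
Buyer bears (B): 232.65 + 319.13 + 587.75 + 1329.92 + 334.26 + 267.97 + 87.51 + 1486.57 = 4645.76
Landed cost (B) = invoice 34629.30 + 4645.76 + duty 4117.63 = 43392.69
Difference = |45296.86 − 43392.69| = 1904.17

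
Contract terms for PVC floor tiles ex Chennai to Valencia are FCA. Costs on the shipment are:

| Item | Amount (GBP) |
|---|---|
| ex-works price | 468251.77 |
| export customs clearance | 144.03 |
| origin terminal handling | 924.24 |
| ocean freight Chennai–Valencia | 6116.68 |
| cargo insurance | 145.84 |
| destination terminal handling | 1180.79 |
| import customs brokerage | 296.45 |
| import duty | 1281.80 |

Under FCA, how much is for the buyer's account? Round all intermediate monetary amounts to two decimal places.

FCA: the seller delivers export-cleared goods to the carrier; the buyer bears costs from that point.
Seller's account: goods 468251.77 + export clearance 144.03 = 468395.80
Buyer's account: origin terminal 924.24 + freight 6116.68 + insurance 145.84 + destination terminal 1180.79 + brokerage 296.45 + duty 1281.80 = 9945.80

Buyer's account: GBP 9945.80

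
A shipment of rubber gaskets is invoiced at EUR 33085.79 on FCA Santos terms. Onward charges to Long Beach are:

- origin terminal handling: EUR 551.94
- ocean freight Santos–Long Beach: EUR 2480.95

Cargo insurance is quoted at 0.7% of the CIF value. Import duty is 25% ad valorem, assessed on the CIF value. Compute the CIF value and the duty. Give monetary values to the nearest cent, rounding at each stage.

Let C be the CIF value. C = FCA price + pre-shipment costs + freight + 0.7% × C
C − 0.7% × C = 33085.79 + 551.94 + 2480.95
0.993 × C = 36118.68
C = 36118.68 / 0.993 = 36373.29
Insurance premium = 0.7% × 36373.29 = 254.61
Import duty = 36373.29 × 25% = 9093.32

CIF value: EUR 36373.29; import duty: EUR 9093.32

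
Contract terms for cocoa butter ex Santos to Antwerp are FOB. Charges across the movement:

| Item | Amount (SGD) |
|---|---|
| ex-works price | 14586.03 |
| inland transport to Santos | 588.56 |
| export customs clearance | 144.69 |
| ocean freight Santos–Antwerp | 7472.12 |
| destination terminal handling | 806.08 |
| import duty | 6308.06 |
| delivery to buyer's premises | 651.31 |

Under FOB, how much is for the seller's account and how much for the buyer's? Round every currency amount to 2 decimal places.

Seller: SGD 15319.28; buyer: SGD 15237.57

FOB: the seller bears costs until goods are on board at the origin port; the buyer bears freight, insurance and all costs thereafter.
Seller's account: goods 14586.03 + inland to port 588.56 + export clearance 144.69 = 15319.28
Buyer's account: freight 7472.12 + destination terminal 806.08 + duty 6308.06 + delivery 651.31 = 15237.57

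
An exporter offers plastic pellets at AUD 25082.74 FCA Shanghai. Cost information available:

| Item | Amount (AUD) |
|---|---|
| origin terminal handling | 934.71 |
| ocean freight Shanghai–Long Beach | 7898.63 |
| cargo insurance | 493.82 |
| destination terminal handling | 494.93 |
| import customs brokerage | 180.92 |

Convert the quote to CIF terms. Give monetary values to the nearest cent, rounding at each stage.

Not relevant to the conversion: destination terminal, brokerage — on the buyer under both terms; not part of either seller's price.
From FCA to CIF, the seller additionally bears: origin terminal, freight, insurance.
CIF price = 25082.74 + 934.71 + 7898.63 + 493.82 = 34409.90

CIF price: AUD 34409.90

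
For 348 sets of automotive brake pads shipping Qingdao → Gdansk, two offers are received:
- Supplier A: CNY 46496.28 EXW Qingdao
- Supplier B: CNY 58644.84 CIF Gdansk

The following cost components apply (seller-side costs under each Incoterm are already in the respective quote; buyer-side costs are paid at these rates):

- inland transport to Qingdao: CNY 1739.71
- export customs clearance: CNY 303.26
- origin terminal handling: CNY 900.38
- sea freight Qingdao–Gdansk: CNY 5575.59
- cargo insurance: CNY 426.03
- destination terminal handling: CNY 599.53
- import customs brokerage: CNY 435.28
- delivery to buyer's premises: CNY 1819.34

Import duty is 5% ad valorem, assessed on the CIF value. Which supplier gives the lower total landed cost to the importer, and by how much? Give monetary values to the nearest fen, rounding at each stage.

Supplier A (EXW):
CIF value = EXW price + inland to port + export clearance + origin terminal + freight + insurance = 46496.28 + 1739.71 + 303.26 + 900.38 + 5575.59 + 426.03 = 55441.25
Import duty = 55441.25 × 5% = 2772.06
Buyer bears (A): 1739.71 + 303.26 + 900.38 + 5575.59 + 426.03 + 599.53 + 435.28 + 1819.34 = 11799.12
Landed cost (A) = invoice 46496.28 + 11799.12 + duty 2772.06 = 61067.46
Supplier B (CIF):
The CIF price already equals the CIF value: 58644.84
Import duty = 58644.84 × 5% = 2932.24
Buyer bears (B): 599.53 + 435.28 + 1819.34 = 2854.15
Landed cost (B) = invoice 58644.84 + 2854.15 + duty 2932.24 = 64431.23
Difference = |61067.46 − 64431.23| = 3363.77

Supplier A is cheaper by CNY 3363.77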